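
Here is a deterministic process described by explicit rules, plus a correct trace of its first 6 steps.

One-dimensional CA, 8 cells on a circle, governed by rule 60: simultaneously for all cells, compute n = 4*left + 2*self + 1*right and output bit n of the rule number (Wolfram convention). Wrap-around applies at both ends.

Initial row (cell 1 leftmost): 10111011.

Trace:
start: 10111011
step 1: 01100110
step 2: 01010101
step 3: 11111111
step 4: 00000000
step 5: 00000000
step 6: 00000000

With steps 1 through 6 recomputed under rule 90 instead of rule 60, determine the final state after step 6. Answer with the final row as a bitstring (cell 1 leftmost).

(re-executing steps 1..6 under rule 90; state before step 1: 10111011)
step 1: 10101010
step 2: 00000000
step 3: 00000000
step 4: 00000000
step 5: 00000000
step 6: 00000000

00000000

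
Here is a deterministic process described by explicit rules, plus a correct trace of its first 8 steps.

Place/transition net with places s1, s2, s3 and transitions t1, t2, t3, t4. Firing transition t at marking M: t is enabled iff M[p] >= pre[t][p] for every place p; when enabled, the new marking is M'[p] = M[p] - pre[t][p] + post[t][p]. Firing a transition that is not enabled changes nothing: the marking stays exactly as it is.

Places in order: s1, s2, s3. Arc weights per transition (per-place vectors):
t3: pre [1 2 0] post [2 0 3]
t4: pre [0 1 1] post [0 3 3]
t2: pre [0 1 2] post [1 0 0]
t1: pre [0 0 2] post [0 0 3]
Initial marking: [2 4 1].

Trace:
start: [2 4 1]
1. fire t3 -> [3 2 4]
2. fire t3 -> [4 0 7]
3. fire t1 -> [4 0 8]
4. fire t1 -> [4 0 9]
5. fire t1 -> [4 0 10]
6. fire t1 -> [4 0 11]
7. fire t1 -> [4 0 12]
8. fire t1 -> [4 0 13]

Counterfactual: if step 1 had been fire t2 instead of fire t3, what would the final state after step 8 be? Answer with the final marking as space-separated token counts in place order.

3 2 10

(re-executing from step 1 with the substitution; state before step 1: [2 4 1])
1. fire t2 -> [2 4 1]
2. fire t3 -> [3 2 4]
3. fire t1 -> [3 2 5]
4. fire t1 -> [3 2 6]
5. fire t1 -> [3 2 7]
6. fire t1 -> [3 2 8]
7. fire t1 -> [3 2 9]
8. fire t1 -> [3 2 10]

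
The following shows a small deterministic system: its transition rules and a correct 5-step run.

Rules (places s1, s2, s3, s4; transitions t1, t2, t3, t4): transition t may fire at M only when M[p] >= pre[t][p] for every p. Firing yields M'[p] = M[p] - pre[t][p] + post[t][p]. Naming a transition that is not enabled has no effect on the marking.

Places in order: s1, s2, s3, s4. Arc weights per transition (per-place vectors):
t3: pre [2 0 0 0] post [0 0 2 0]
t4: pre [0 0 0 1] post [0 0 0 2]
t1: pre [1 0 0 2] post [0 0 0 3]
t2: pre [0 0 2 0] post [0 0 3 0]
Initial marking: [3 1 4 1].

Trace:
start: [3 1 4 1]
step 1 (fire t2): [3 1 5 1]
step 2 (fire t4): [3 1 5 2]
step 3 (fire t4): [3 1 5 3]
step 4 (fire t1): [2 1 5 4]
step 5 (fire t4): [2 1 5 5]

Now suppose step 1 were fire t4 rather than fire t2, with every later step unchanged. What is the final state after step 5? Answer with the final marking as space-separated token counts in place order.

(re-executing from step 1 with the substitution; state before step 1: [3 1 4 1])
step 1 (fire t4): [3 1 4 2]
step 2 (fire t4): [3 1 4 3]
step 3 (fire t4): [3 1 4 4]
step 4 (fire t1): [2 1 4 5]
step 5 (fire t4): [2 1 4 6]

2 1 4 6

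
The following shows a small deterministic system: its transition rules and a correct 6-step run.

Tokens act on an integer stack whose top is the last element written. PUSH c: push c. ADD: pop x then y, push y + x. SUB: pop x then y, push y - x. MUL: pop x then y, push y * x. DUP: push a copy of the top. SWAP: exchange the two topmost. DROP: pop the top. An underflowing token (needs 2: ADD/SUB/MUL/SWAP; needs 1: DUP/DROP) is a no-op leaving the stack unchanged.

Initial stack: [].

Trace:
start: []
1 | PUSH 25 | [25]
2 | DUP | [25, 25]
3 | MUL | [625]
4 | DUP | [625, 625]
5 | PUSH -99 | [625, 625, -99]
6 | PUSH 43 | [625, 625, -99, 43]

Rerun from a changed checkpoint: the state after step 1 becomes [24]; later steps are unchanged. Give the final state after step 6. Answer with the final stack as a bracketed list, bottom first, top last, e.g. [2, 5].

state after step 1 := [24]
2 | DUP | [24, 24]
3 | MUL | [576]
4 | DUP | [576, 576]
5 | PUSH -99 | [576, 576, -99]
6 | PUSH 43 | [576, 576, -99, 43]

[576, 576, -99, 43]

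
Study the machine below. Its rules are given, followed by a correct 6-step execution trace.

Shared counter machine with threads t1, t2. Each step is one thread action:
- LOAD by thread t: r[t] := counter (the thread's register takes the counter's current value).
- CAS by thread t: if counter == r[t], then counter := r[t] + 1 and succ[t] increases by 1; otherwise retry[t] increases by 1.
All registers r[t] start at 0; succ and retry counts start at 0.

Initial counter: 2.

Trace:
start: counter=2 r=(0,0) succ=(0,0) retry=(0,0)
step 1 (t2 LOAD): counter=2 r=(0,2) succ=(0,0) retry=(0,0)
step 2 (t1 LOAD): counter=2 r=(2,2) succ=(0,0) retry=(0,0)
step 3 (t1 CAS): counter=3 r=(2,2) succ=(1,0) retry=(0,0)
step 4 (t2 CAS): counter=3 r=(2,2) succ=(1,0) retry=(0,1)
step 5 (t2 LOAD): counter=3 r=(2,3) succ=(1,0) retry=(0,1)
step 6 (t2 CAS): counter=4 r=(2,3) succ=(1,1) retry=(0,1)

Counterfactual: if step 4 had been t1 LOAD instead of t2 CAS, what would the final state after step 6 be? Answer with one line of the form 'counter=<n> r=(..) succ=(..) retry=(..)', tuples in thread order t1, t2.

counter=4 r=(3,3) succ=(1,1) retry=(0,0)

(re-executing from step 4 with the substitution; state before step 4: counter=3 r=(2,2) succ=(1,0) retry=(0,0))
step 4 (t1 LOAD): counter=3 r=(3,2) succ=(1,0) retry=(0,0)
step 5 (t2 LOAD): counter=3 r=(3,3) succ=(1,0) retry=(0,0)
step 6 (t2 CAS): counter=4 r=(3,3) succ=(1,1) retry=(0,0)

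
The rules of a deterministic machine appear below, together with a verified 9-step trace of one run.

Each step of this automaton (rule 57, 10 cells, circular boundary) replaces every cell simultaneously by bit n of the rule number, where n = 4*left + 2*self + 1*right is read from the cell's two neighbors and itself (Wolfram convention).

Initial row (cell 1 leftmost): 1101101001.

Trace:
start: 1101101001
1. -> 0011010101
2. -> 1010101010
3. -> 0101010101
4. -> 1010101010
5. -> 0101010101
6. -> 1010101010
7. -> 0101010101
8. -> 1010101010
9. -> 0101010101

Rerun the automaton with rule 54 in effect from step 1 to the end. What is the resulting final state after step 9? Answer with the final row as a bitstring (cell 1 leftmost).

0001001110

(re-executing steps 1..9 under rule 54; state before step 1: 1101101001)
1. -> 0010011110
2. -> 0111100001
3. -> 1000010011
4. -> 0100111100
5. -> 1111000010
6. -> 0000100111
7. -> 1001111000
8. -> 1110000101
9. -> 0001001110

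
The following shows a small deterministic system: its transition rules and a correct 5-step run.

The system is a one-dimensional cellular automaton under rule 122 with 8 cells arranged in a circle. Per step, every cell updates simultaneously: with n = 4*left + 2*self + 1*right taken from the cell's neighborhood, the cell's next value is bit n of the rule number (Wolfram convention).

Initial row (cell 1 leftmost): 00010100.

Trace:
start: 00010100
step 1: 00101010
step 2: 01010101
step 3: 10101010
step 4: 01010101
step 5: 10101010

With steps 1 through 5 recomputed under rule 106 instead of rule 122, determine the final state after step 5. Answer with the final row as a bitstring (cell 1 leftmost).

10000010

(re-executing steps 1..5 under rule 106; state before step 1: 00010100)
step 1: 00101000
step 2: 01010000
step 3: 10100000
step 4: 01000001
step 5: 10000010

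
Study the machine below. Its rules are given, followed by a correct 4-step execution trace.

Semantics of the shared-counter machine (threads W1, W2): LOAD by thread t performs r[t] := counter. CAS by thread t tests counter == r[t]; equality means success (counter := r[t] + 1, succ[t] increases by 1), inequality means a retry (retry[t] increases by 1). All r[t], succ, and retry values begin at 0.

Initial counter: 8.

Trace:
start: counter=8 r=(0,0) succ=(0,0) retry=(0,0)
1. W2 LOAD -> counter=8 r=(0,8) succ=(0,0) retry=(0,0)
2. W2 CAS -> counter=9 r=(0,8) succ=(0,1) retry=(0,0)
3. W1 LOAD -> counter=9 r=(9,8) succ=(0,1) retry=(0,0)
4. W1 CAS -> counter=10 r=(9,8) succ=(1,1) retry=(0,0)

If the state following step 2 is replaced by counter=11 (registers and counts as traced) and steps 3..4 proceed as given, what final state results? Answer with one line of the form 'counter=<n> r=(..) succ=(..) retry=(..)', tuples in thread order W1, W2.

state after step 2 := counter=11 r=(0,8) succ=(0,1) retry=(0,0)
3. W1 LOAD -> counter=11 r=(11,8) succ=(0,1) retry=(0,0)
4. W1 CAS -> counter=12 r=(11,8) succ=(1,1) retry=(0,0)

counter=12 r=(11,8) succ=(1,1) retry=(0,0)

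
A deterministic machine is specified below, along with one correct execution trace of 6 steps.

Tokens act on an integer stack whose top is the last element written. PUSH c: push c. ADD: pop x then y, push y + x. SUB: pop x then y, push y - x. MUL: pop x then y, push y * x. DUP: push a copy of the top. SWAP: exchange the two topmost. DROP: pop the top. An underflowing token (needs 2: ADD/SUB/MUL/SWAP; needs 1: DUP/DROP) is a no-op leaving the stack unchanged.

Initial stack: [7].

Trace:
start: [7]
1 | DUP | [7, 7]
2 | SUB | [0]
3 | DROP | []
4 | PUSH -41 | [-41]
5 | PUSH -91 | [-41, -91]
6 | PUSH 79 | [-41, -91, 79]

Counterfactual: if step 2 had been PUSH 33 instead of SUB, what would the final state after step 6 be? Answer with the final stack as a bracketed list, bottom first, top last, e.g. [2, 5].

[7, 7, -41, -91, 79]

(re-executing from step 2 with the substitution; state before step 2: [7, 7])
2 | PUSH 33 | [7, 7, 33]
3 | DROP | [7, 7]
4 | PUSH -41 | [7, 7, -41]
5 | PUSH -91 | [7, 7, -41, -91]
6 | PUSH 79 | [7, 7, -41, -91, 79]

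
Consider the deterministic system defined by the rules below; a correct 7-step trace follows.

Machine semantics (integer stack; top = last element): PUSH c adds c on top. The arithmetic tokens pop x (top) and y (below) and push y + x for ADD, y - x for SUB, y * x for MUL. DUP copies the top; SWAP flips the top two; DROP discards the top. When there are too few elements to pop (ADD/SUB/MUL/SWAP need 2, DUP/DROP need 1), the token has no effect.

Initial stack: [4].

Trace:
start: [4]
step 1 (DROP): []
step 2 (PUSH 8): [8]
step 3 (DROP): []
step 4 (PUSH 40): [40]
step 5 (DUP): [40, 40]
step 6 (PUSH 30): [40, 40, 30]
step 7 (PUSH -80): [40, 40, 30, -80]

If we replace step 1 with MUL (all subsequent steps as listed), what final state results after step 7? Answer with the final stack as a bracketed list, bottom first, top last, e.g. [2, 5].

[4, 40, 40, 30, -80]

(re-executing from step 1 with the substitution; state before step 1: [4])
step 1 (MUL): [4]
step 2 (PUSH 8): [4, 8]
step 3 (DROP): [4]
step 4 (PUSH 40): [4, 40]
step 5 (DUP): [4, 40, 40]
step 6 (PUSH 30): [4, 40, 40, 30]
step 7 (PUSH -80): [4, 40, 40, 30, -80]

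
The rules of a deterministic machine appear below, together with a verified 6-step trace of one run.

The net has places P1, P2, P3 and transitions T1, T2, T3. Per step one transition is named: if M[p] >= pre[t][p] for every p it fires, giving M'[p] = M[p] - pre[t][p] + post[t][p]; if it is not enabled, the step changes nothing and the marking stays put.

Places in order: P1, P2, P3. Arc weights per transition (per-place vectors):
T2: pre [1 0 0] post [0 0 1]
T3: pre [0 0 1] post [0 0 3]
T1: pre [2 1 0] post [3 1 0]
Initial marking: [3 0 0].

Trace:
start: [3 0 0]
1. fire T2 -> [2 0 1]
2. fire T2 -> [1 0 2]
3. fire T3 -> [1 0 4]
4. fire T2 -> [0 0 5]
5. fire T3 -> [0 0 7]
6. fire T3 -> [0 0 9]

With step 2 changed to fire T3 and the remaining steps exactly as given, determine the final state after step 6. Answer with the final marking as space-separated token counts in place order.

(re-executing from step 2 with the substitution; state before step 2: [2 0 1])
2. fire T3 -> [2 0 3]
3. fire T3 -> [2 0 5]
4. fire T2 -> [1 0 6]
5. fire T3 -> [1 0 8]
6. fire T3 -> [1 0 10]

1 0 10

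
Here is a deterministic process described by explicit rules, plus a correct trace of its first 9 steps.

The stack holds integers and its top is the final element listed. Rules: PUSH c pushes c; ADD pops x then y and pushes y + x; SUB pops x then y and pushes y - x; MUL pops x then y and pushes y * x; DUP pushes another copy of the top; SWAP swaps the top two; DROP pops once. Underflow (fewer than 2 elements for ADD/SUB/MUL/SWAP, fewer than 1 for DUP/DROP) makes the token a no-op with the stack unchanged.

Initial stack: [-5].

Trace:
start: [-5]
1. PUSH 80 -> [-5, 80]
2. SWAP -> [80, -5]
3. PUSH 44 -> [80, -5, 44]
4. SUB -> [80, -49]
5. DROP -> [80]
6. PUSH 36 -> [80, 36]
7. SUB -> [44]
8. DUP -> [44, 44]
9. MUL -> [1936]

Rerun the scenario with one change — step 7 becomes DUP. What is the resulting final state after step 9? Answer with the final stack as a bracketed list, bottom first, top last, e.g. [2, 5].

(re-executing from step 7 with the substitution; state before step 7: [80, 36])
7. DUP -> [80, 36, 36]
8. DUP -> [80, 36, 36, 36]
9. MUL -> [80, 36, 1296]

[80, 36, 1296]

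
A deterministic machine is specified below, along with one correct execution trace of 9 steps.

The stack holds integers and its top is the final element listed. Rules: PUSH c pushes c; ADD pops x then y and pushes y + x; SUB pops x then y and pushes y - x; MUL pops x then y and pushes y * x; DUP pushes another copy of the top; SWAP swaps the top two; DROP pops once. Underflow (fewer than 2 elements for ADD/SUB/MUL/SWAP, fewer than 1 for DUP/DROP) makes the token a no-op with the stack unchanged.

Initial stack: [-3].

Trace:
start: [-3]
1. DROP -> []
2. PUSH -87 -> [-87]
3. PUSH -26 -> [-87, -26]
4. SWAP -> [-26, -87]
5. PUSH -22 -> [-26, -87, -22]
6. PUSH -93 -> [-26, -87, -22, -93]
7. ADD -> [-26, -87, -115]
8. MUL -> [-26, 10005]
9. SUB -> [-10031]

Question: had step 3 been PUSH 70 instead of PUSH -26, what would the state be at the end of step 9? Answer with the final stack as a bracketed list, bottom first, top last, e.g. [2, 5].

(re-executing from step 3 with the substitution; state before step 3: [-87])
3. PUSH 70 -> [-87, 70]
4. SWAP -> [70, -87]
5. PUSH -22 -> [70, -87, -22]
6. PUSH -93 -> [70, -87, -22, -93]
7. ADD -> [70, -87, -115]
8. MUL -> [70, 10005]
9. SUB -> [-9935]

[-9935]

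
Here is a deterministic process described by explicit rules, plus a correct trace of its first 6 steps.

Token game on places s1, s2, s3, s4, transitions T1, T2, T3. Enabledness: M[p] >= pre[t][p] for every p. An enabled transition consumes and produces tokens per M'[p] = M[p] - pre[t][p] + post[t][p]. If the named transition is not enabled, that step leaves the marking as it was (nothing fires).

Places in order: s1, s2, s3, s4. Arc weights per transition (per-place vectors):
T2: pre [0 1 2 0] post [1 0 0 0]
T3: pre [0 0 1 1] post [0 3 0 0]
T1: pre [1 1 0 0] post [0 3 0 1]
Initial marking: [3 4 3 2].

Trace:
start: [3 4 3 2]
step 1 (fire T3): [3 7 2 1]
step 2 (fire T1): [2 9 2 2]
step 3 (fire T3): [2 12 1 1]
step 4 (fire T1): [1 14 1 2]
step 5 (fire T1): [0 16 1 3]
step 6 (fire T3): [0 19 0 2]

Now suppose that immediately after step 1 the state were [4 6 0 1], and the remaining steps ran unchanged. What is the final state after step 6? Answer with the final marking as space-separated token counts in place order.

1 12 0 4

state after step 1 := [4 6 0 1]
step 2 (fire T1): [3 8 0 2]
step 3 (fire T3): [3 8 0 2]
step 4 (fire T1): [2 10 0 3]
step 5 (fire T1): [1 12 0 4]
step 6 (fire T3): [1 12 0 4]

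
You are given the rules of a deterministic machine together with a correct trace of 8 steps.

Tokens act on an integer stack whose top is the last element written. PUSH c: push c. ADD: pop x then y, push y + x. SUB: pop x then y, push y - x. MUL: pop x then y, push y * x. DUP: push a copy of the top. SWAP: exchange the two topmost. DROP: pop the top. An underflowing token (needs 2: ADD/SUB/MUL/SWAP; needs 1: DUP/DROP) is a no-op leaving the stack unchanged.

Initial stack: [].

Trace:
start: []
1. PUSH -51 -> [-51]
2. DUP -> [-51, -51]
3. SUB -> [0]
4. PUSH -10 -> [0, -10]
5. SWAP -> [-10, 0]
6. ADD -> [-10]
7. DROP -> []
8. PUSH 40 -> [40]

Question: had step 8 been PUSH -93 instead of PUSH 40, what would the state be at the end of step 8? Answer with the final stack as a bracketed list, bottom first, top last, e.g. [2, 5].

[-93]

(re-executing from step 8 with the substitution; state before step 8: [])
8. PUSH -93 -> [-93]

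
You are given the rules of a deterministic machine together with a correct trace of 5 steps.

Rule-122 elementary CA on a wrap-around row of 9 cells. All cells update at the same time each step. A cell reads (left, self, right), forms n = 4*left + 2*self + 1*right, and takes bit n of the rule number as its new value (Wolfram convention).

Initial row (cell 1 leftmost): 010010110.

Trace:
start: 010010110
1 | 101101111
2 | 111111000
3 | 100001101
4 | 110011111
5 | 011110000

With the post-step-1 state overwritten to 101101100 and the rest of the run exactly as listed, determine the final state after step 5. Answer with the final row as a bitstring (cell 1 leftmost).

state after step 1 := 101101100
2 | 011111111
3 | 110000001
4 | 011000011
5 | 111100111

111100111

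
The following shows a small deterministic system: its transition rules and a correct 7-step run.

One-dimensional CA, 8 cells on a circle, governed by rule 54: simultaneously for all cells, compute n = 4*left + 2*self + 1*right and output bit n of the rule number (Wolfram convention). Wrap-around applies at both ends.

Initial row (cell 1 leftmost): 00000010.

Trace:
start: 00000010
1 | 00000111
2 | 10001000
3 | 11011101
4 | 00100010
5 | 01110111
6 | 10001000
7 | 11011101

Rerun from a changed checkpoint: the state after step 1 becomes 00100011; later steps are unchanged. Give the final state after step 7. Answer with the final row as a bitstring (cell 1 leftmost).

00001001

state after step 1 := 00100011
2 | 11110100
3 | 00001111
4 | 10010000
5 | 11111001
6 | 00000110
7 | 00001001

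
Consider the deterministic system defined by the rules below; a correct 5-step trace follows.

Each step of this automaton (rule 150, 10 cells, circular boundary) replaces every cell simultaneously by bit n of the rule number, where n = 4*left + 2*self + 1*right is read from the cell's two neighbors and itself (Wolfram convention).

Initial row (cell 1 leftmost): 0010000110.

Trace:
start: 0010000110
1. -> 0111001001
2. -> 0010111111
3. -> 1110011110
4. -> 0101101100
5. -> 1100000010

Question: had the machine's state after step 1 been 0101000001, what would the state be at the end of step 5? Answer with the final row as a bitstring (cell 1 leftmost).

state after step 1 := 0101000001
2. -> 0101100011
3. -> 0100010100
4. -> 1110110110
5. -> 0100000000

0100000000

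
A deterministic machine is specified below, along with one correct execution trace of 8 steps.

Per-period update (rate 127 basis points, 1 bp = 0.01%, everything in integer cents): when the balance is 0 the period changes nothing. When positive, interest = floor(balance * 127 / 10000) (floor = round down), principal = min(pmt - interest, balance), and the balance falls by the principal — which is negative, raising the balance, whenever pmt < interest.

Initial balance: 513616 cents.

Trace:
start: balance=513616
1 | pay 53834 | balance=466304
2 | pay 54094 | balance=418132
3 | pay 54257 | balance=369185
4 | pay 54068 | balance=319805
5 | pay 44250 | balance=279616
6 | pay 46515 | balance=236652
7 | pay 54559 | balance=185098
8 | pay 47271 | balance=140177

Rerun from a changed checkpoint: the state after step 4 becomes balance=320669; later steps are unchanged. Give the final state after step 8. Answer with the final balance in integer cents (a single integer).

141086

state after step 4 := balance=320669
5 | pay 44250 | balance=280491
6 | pay 46515 | balance=237538
7 | pay 54559 | balance=185995
8 | pay 47271 | balance=141086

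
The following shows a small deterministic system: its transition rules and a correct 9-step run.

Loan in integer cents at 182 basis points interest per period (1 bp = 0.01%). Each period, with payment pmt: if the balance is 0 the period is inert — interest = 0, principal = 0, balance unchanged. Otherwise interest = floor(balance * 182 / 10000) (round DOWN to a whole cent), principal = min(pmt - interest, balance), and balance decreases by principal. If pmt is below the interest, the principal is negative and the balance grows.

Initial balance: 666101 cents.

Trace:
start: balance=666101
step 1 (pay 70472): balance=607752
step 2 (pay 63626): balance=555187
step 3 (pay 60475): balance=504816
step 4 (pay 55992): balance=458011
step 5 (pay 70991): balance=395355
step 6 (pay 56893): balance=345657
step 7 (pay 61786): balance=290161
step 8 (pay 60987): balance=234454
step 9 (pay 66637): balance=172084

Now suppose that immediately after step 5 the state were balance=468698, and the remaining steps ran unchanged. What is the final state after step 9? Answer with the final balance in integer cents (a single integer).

250915

state after step 5 := balance=468698
step 6 (pay 56893): balance=420335
step 7 (pay 61786): balance=366199
step 8 (pay 60987): balance=311876
step 9 (pay 66637): balance=250915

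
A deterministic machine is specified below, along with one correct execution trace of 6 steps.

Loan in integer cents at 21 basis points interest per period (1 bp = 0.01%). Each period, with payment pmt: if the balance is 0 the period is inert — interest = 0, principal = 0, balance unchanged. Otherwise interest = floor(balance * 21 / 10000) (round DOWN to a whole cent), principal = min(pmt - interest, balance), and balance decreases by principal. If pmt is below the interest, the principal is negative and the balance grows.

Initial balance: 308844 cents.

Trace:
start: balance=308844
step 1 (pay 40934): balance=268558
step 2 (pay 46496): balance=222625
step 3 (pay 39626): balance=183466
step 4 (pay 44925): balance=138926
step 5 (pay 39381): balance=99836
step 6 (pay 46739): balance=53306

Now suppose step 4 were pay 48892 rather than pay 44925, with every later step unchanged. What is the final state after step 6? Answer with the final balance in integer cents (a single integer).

49323

(re-executing from step 4 with the substitution; state before step 4: balance=183466)
step 4 (pay 48892): balance=134959
step 5 (pay 39381): balance=95861
step 6 (pay 46739): balance=49323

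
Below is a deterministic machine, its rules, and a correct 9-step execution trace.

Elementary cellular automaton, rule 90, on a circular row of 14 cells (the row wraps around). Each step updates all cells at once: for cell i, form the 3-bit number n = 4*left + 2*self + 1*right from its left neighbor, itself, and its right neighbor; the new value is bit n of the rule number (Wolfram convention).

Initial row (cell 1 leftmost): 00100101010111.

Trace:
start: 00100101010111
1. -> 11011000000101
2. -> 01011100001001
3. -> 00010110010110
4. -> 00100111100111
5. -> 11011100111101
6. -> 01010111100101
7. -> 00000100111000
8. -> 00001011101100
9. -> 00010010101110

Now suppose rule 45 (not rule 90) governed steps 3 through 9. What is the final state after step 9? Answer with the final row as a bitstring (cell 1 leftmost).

(re-executing steps 3..9 under rule 45; state before step 3: 01011100001001)
3. -> 11110001101001
4. -> 00000101011001
5. -> 01110111110001
6. -> 11001100000101
7. -> 00001001110111
8. -> 01101001001100
9. -> 01011001001001

01011001001001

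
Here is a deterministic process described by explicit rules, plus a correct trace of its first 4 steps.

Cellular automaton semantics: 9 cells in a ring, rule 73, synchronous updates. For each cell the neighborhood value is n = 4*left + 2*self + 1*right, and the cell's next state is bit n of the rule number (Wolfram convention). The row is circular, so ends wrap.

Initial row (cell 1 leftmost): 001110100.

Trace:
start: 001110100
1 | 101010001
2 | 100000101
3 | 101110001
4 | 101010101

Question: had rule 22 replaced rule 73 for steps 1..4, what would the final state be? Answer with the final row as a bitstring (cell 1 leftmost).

001000001

(re-executing steps 1..4 under rule 22; state before step 1: 001110100)
1 | 010000110
2 | 111001001
3 | 000111110
4 | 001000001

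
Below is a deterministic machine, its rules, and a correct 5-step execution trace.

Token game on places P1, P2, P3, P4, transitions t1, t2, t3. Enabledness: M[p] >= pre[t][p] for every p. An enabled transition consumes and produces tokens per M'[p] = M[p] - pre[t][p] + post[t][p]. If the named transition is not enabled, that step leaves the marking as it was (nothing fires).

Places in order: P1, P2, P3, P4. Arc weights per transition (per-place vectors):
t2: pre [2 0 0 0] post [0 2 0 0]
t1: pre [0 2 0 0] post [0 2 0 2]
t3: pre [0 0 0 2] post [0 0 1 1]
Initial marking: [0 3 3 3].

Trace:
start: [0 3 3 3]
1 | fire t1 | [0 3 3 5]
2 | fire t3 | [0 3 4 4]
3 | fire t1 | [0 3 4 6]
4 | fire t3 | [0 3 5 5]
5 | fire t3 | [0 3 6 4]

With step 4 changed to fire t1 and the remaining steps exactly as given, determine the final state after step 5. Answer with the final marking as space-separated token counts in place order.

(re-executing from step 4 with the substitution; state before step 4: [0 3 4 6])
4 | fire t1 | [0 3 4 8]
5 | fire t3 | [0 3 5 7]

0 3 5 7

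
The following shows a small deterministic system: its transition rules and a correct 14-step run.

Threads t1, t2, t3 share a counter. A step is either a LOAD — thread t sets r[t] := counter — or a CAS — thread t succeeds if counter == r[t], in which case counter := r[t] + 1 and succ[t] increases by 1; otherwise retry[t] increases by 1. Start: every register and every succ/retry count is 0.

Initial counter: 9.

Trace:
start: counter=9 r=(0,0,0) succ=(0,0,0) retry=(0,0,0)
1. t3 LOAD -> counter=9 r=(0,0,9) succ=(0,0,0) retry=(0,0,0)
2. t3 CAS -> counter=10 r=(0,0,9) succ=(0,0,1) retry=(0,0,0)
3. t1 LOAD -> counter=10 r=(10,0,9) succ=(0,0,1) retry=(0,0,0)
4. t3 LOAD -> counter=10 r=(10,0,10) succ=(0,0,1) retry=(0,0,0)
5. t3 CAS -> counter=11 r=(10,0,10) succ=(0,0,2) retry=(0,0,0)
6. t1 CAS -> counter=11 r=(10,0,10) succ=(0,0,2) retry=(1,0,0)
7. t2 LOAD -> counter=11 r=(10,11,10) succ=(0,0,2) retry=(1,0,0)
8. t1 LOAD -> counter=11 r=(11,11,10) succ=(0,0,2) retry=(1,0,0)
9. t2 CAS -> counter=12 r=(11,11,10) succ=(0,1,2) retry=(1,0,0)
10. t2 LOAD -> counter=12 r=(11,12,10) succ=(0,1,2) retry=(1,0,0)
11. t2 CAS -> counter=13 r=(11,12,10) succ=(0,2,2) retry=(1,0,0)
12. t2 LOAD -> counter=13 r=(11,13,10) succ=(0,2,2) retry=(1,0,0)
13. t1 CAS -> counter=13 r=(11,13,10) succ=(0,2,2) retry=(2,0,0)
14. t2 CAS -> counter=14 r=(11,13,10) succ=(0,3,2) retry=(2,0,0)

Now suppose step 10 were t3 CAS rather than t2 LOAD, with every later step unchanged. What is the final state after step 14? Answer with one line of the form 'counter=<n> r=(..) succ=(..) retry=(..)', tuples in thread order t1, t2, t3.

counter=13 r=(11,12,10) succ=(0,2,2) retry=(2,1,1)

(re-executing from step 10 with the substitution; state before step 10: counter=12 r=(11,11,10) succ=(0,1,2) retry=(1,0,0))
10. t3 CAS -> counter=12 r=(11,11,10) succ=(0,1,2) retry=(1,0,1)
11. t2 CAS -> counter=12 r=(11,11,10) succ=(0,1,2) retry=(1,1,1)
12. t2 LOAD -> counter=12 r=(11,12,10) succ=(0,1,2) retry=(1,1,1)
13. t1 CAS -> counter=12 r=(11,12,10) succ=(0,1,2) retry=(2,1,1)
14. t2 CAS -> counter=13 r=(11,12,10) succ=(0,2,2) retry=(2,1,1)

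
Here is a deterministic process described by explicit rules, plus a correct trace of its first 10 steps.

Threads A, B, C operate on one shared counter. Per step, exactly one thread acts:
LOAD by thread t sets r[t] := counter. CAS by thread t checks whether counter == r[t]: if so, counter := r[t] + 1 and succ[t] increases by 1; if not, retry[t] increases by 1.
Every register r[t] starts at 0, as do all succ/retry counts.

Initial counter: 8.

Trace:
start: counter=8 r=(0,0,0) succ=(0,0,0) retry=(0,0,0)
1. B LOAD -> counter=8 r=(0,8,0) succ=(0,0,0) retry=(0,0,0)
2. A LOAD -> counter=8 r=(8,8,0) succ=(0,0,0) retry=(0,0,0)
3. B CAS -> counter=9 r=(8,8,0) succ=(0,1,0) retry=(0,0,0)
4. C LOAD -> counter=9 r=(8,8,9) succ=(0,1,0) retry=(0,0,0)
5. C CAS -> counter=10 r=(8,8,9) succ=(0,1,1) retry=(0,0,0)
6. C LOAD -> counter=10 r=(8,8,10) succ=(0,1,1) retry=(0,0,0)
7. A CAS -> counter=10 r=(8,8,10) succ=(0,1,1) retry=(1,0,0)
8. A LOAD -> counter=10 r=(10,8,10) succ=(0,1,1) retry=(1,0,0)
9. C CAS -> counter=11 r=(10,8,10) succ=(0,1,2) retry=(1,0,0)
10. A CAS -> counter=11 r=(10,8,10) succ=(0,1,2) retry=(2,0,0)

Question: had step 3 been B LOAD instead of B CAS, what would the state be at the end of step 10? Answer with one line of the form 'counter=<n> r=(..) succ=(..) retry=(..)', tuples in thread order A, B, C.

counter=10 r=(9,8,9) succ=(0,0,2) retry=(2,0,0)

(re-executing from step 3 with the substitution; state before step 3: counter=8 r=(8,8,0) succ=(0,0,0) retry=(0,0,0))
3. B LOAD -> counter=8 r=(8,8,0) succ=(0,0,0) retry=(0,0,0)
4. C LOAD -> counter=8 r=(8,8,8) succ=(0,0,0) retry=(0,0,0)
5. C CAS -> counter=9 r=(8,8,8) succ=(0,0,1) retry=(0,0,0)
6. C LOAD -> counter=9 r=(8,8,9) succ=(0,0,1) retry=(0,0,0)
7. A CAS -> counter=9 r=(8,8,9) succ=(0,0,1) retry=(1,0,0)
8. A LOAD -> counter=9 r=(9,8,9) succ=(0,0,1) retry=(1,0,0)
9. C CAS -> counter=10 r=(9,8,9) succ=(0,0,2) retry=(1,0,0)
10. A CAS -> counter=10 r=(9,8,9) succ=(0,0,2) retry=(2,0,0)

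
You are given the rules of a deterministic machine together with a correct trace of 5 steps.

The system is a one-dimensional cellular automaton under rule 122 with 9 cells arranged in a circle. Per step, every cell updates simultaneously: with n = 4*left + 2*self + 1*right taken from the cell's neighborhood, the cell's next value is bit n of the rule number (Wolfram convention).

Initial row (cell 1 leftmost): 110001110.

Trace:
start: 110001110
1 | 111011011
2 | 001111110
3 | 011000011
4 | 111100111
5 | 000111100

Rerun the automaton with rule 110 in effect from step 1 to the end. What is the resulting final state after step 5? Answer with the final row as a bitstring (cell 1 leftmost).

101101100

(re-executing steps 1..5 under rule 110; state before step 1: 110001110)
1 | 110011011
2 | 010111110
3 | 111100010
4 | 100100111
5 | 101101100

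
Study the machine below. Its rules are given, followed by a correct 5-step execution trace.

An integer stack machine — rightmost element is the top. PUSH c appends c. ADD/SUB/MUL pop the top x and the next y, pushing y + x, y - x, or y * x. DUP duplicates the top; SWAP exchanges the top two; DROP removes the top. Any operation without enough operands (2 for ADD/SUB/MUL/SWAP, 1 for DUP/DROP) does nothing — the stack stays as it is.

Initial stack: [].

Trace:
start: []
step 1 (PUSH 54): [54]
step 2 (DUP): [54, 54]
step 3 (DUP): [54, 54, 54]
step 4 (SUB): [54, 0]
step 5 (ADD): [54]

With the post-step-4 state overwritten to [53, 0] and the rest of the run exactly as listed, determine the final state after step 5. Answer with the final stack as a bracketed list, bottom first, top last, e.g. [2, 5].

state after step 4 := [53, 0]
step 5 (ADD): [53]

[53]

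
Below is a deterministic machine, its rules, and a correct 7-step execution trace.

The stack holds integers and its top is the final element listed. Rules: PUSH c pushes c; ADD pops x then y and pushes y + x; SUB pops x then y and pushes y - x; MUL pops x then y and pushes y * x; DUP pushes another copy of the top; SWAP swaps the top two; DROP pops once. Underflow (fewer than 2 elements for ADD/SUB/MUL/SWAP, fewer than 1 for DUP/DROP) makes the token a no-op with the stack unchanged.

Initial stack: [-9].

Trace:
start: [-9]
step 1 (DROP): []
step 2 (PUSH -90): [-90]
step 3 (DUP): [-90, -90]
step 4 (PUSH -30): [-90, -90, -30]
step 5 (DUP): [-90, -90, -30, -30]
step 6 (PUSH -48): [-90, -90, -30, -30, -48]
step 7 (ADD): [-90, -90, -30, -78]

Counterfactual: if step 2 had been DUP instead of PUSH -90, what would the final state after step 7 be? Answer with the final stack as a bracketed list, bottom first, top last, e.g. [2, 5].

(re-executing from step 2 with the substitution; state before step 2: [])
step 2 (DUP): []
step 3 (DUP): []
step 4 (PUSH -30): [-30]
step 5 (DUP): [-30, -30]
step 6 (PUSH -48): [-30, -30, -48]
step 7 (ADD): [-30, -78]

[-30, -78]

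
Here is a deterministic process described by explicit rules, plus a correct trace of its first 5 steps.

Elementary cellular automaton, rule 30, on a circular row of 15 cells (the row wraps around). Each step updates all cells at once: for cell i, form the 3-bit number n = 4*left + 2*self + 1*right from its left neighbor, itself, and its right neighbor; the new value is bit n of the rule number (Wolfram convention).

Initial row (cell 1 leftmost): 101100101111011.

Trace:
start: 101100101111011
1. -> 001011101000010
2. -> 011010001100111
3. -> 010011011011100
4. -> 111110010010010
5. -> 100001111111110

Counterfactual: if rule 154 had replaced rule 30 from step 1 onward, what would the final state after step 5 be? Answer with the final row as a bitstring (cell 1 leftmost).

(re-executing steps 1..5 under rule 154; state before step 1: 101100101111011)
1. -> 001011001110011
2. -> 110010111101110
3. -> 101100111001100
4. -> 001011110111011
5. -> 110011100110010

110011100110010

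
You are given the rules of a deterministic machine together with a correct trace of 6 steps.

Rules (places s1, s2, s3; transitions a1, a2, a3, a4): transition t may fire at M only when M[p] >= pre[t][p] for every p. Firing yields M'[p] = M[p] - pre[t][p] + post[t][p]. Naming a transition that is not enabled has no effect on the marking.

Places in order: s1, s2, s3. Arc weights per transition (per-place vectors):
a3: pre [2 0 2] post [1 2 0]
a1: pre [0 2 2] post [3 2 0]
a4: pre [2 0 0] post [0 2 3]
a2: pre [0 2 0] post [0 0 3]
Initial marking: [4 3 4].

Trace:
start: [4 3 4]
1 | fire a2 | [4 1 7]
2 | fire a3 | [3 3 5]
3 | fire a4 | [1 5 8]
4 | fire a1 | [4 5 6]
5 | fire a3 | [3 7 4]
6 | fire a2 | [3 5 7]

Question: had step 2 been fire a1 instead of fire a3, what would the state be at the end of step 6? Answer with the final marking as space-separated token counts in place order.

(re-executing from step 2 with the substitution; state before step 2: [4 1 7])
2 | fire a1 | [4 1 7]
3 | fire a4 | [2 3 10]
4 | fire a1 | [5 3 8]
5 | fire a3 | [4 5 6]
6 | fire a2 | [4 3 9]

4 3 9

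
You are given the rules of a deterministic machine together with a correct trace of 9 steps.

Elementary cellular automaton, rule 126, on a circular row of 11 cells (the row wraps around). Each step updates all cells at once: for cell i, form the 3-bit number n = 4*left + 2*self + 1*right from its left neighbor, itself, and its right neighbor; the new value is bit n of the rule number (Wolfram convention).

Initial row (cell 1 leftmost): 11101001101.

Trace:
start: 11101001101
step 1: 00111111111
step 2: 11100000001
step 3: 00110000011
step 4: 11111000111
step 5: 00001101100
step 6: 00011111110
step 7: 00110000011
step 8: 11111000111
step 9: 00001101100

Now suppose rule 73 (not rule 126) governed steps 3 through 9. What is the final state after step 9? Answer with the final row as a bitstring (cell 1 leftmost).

00001010100

(re-executing steps 3..9 under rule 73; state before step 3: 11100000001)
step 3: 00101111101
step 4: 00001000100
step 5: 11100010001
step 6: 00101000101
step 7: 00000010000
step 8: 11111000111
step 9: 00001010100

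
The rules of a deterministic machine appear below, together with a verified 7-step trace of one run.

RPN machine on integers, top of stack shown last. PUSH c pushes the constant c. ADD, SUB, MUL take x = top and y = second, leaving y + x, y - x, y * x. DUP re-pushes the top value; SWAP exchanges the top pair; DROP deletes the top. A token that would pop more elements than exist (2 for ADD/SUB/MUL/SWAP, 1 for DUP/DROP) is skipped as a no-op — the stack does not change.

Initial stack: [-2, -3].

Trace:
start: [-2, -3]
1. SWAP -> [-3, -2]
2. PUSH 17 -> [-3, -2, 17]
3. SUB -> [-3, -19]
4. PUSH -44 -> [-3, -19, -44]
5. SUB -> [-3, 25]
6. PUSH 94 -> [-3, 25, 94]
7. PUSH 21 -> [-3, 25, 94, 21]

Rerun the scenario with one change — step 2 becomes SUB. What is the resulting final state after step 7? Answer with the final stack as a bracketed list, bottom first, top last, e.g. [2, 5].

(re-executing from step 2 with the substitution; state before step 2: [-3, -2])
2. SUB -> [-1]
3. SUB -> [-1]
4. PUSH -44 -> [-1, -44]
5. SUB -> [43]
6. PUSH 94 -> [43, 94]
7. PUSH 21 -> [43, 94, 21]

[43, 94, 21]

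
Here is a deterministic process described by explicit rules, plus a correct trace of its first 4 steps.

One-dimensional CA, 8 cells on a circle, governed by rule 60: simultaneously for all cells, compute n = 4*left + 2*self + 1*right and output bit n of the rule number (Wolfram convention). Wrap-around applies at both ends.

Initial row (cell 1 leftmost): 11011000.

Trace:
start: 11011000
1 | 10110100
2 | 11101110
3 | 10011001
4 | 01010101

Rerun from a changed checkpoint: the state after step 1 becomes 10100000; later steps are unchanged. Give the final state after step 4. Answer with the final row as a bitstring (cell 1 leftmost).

11001100

state after step 1 := 10100000
2 | 11110000
3 | 10001000
4 | 11001100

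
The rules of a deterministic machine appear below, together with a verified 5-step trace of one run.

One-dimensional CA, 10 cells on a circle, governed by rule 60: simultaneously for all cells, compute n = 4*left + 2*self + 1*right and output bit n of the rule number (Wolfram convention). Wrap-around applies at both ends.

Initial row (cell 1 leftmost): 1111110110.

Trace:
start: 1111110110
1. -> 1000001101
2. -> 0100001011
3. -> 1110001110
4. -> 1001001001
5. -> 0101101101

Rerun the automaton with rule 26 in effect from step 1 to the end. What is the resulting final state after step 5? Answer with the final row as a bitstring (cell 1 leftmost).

(re-executing steps 1..5 under rule 26; state before step 1: 1111110110)
1. -> 1000000100
2. -> 0100001011
3. -> 0010010010
4. -> 0101101101
5. -> 0001001000

0001001000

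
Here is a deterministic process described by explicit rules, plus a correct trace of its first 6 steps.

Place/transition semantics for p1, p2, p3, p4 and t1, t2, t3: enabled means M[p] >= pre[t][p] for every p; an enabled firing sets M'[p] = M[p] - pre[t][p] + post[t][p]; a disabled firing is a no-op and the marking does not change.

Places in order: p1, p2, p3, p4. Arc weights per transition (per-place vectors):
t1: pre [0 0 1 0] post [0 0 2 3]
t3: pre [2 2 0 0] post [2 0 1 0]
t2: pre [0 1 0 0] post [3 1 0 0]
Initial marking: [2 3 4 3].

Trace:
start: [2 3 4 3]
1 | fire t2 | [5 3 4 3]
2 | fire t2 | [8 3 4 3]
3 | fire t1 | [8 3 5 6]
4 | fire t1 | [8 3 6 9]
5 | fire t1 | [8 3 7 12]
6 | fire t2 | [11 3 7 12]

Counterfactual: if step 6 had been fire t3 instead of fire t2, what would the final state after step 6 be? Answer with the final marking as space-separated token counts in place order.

8 1 8 12

(re-executing from step 6 with the substitution; state before step 6: [8 3 7 12])
6 | fire t3 | [8 1 8 12]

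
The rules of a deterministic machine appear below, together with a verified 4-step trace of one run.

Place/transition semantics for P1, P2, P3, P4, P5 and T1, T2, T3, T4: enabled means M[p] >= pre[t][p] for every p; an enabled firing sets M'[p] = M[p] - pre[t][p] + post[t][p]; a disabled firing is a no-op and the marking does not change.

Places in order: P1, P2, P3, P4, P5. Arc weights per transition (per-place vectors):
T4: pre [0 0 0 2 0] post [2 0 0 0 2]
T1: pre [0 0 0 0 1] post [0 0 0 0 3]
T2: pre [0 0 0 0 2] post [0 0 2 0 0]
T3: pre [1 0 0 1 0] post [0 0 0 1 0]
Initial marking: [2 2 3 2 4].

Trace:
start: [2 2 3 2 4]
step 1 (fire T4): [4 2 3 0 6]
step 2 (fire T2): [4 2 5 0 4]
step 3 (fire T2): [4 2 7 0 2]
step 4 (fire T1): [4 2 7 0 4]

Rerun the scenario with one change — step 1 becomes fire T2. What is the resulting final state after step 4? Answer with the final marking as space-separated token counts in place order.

2 2 7 2 0

(re-executing from step 1 with the substitution; state before step 1: [2 2 3 2 4])
step 1 (fire T2): [2 2 5 2 2]
step 2 (fire T2): [2 2 7 2 0]
step 3 (fire T2): [2 2 7 2 0]
step 4 (fire T1): [2 2 7 2 0]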